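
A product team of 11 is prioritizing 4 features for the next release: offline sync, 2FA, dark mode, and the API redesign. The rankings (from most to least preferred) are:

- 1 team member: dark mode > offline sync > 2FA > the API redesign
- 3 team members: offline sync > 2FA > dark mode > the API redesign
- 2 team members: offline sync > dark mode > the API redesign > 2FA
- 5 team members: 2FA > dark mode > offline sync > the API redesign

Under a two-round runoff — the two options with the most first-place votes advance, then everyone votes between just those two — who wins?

offline sync

Round 1 first-place votes: offline sync 5, 2FA 5, dark mode 1, the API redesign 0.
offline sync and 2FA advance.
Runoff: offline sync is preferred to 2FA by 6 voters; 2FA by 5.
offline sync wins the runoff.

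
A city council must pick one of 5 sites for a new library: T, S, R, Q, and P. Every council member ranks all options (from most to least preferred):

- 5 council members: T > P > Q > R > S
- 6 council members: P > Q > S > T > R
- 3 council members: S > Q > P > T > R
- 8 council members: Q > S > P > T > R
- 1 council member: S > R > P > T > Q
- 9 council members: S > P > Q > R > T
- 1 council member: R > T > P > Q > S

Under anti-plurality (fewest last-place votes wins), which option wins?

Last-place votes: T 9, S 6, R 17, Q 1, P 0.
P is ranked last by the fewest voters, so P wins.

P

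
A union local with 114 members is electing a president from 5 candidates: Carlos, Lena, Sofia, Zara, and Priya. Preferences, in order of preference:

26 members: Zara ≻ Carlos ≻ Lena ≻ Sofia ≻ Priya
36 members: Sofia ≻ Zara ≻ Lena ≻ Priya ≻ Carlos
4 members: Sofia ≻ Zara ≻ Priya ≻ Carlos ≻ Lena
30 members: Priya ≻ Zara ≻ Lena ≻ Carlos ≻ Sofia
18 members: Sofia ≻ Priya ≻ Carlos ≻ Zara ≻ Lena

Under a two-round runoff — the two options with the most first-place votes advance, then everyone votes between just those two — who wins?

Round 1 first-place votes: Carlos 0, Lena 0, Sofia 58, Zara 26, Priya 30.
Sofia and Priya advance.
Runoff: Sofia is preferred to Priya by 84 voters; Priya by 30.
Sofia wins the runoff.

Sofia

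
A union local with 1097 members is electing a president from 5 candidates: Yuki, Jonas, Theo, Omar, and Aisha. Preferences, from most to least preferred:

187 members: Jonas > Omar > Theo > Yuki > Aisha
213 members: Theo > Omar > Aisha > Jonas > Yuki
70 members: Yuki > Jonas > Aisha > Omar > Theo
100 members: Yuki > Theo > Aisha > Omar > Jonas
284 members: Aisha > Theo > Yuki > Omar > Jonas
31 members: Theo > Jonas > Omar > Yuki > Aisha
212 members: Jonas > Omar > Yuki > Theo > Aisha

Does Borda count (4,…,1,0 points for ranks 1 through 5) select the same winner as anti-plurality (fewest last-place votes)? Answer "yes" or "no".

Borda — scores: Yuki 1890, Jonas 2112, Theo 2714, Omar 2352, Aisha 1902. Winner: Theo.
Anti-plurality — last-place votes: Yuki 213, Jonas 384, Theo 70, Omar 0, Aisha 430. Winner: Omar.
The two methods disagree.

no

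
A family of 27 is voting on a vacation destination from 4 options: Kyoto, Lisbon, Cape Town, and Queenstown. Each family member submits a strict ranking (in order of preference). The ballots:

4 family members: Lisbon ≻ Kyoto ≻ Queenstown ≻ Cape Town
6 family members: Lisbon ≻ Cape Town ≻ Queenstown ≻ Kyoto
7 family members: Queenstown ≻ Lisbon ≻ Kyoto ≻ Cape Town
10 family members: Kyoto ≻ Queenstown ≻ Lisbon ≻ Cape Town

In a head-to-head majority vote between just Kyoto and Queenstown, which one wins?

Kyoto

Voters preferring Kyoto to Queenstown: 14; preferring Queenstown to Kyoto: 13.
Kyoto wins the head-to-head.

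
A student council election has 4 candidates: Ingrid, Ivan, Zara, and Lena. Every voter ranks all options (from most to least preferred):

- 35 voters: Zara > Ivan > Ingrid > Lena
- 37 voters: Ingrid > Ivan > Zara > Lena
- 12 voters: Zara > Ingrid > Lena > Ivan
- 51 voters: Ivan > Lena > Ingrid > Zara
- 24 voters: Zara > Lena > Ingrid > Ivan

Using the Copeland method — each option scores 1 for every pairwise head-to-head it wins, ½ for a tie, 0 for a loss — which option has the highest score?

Ingrid: beats Zara and Lena; loses to Ivan → score 2.
Ivan: beats Ingrid, Zara, and Lena → score 3.
Zara: beats Lena; loses to Ingrid and Ivan → score 1.
Lena: loses to Ingrid, Ivan, and Zara → score 0.
Ivan has the best pairwise record.

Ivan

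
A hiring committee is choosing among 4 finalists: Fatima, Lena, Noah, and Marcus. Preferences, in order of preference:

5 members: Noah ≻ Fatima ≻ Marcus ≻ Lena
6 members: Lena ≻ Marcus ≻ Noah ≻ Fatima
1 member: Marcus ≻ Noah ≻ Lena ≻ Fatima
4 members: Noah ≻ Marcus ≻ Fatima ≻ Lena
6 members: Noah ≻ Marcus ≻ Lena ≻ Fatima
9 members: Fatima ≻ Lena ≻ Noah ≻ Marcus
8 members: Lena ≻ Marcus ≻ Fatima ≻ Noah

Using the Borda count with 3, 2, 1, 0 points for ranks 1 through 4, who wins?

Lena

Fatima: 5·2 + 6·0 + 1·0 + 4·1 + 6·0 + 9·3 + 8·1 = 49
Lena: 5·0 + 6·3 + 1·1 + 4·0 + 6·1 + 9·2 + 8·3 = 67
Noah: 5·3 + 6·1 + 1·2 + 4·3 + 6·3 + 9·1 + 8·0 = 62
Marcus: 5·1 + 6·2 + 1·3 + 4·2 + 6·2 + 9·0 + 8·2 = 56
Lena has the highest Borda score (67).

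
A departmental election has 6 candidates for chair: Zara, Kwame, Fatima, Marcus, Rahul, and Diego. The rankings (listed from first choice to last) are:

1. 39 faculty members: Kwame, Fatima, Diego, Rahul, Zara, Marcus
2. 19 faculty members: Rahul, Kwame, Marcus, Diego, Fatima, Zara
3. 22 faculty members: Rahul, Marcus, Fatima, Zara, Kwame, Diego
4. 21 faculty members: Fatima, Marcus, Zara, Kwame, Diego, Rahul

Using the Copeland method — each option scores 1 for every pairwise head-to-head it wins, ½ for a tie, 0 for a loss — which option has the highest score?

Kwame

Zara: loses to Kwame, Fatima, Marcus, Rahul, and Diego → score 0.
Kwame: beats Zara, Fatima, Marcus, Rahul, and Diego → score 5.
Fatima: beats Zara, Marcus, Rahul, and Diego; loses to Kwame → score 4.
Marcus: beats Zara and Diego; loses to Kwame, Fatima, and Rahul → score 2.
Rahul: beats Zara and Marcus; loses to Kwame, Fatima, and Diego → score 2.
Diego: beats Zara and Rahul; loses to Kwame, Fatima, and Marcus → score 2.
Kwame has the best pairwise record.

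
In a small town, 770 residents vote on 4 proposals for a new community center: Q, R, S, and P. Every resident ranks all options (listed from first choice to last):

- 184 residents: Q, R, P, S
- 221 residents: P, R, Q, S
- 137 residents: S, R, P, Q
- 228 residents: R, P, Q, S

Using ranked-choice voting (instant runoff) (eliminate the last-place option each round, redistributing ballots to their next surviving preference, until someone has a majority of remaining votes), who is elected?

Round 1: Q 184, R 228, S 137, P 221. Eliminate S.
Round 2: Q 184, R 365, P 221. Eliminate Q.
Round 3: R 549, P 221. R has a majority.

R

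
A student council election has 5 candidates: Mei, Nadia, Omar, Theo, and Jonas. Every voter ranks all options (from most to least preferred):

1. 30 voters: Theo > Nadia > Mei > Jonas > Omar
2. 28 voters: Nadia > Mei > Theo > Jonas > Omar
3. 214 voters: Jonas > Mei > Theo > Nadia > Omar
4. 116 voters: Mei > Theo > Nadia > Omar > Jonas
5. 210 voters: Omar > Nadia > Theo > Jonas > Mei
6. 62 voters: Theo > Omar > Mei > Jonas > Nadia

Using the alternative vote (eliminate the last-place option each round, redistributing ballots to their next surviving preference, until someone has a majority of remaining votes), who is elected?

Omar

Round 1: Mei 116, Nadia 28, Omar 210, Theo 92, Jonas 214. Eliminate Nadia.
Round 2: Mei 144, Omar 210, Theo 92, Jonas 214. Eliminate Theo.
Round 3: Mei 174, Omar 272, Jonas 214. Eliminate Mei.
Round 4: Omar 388, Jonas 272. Omar has a majority.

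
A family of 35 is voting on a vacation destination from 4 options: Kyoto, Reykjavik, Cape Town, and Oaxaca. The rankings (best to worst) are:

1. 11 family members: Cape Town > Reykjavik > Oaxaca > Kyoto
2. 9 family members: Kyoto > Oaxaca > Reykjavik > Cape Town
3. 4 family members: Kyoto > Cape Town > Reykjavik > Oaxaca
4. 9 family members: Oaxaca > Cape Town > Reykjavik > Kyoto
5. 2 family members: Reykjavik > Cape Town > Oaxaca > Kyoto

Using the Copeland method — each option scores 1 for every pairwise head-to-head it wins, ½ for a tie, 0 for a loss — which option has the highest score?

Oaxaca

Kyoto: loses to Reykjavik, Cape Town, and Oaxaca → score 0.
Reykjavik: beats Kyoto; loses to Cape Town and Oaxaca → score 1.
Cape Town: beats Kyoto and Reykjavik; loses to Oaxaca → score 2.
Oaxaca: beats Kyoto, Reykjavik, and Cape Town → score 3.
Oaxaca has the best pairwise record.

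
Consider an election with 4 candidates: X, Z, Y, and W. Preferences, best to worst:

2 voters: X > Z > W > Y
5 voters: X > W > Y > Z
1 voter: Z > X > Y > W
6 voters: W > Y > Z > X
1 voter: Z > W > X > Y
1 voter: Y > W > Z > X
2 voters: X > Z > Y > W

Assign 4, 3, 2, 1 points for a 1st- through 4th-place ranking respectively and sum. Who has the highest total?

W

X: 2·4 + 5·4 + 1·3 + 6·1 + 1·2 + 1·1 + 2·4 = 48
Z: 2·3 + 5·1 + 1·4 + 6·2 + 1·4 + 1·2 + 2·3 = 39
Y: 2·1 + 5·2 + 1·2 + 6·3 + 1·1 + 1·4 + 2·2 = 41
W: 2·2 + 5·3 + 1·1 + 6·4 + 1·3 + 1·3 + 2·1 = 52
W has the highest Borda score (52).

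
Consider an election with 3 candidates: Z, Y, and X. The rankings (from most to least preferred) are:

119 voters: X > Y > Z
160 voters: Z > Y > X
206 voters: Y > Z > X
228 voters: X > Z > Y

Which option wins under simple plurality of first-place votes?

X

First-place votes: Z 160, Y 206, X 347.
X has the most first-place votes.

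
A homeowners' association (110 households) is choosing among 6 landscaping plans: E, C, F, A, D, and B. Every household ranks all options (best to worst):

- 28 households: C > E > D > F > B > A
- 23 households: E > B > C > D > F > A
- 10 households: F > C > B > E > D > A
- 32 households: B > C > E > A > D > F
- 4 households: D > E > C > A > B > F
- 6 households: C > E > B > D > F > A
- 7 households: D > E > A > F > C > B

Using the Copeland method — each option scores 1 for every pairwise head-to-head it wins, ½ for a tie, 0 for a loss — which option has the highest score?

C

E: beats F, A, D, and B; loses to C → score 4.
C: beats E, F, A, and D; ties B → score 4.5.
F: beats A; loses to E, C, D, and B → score 1.
A: loses to E, C, F, D, and B → score 0.
D: beats F and A; loses to E, C, and B → score 2.
B: beats F, A, and D; ties C; loses to E → score 3.5.
C has the best pairwise record.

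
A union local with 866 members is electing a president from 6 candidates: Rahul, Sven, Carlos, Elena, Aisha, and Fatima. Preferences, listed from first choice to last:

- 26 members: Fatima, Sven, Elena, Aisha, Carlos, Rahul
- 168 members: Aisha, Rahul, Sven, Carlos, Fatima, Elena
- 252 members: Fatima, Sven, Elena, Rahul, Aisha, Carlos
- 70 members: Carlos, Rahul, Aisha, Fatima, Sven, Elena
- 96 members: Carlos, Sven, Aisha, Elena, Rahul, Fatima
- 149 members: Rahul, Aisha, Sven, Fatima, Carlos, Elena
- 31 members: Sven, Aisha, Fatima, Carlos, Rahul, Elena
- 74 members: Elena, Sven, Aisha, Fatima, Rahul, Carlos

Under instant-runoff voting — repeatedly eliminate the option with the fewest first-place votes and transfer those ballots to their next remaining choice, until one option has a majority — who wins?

Round 1: Rahul 149, Sven 31, Carlos 166, Elena 74, Aisha 168, Fatima 278. Eliminate Sven.
Round 2: Rahul 149, Carlos 166, Elena 74, Aisha 199, Fatima 278. Eliminate Elena.
Round 3: Rahul 149, Carlos 166, Aisha 273, Fatima 278. Eliminate Rahul.
Round 4: Carlos 166, Aisha 422, Fatima 278. Eliminate Carlos.
Round 5: Aisha 588, Fatima 278. Aisha has a majority.

Aisha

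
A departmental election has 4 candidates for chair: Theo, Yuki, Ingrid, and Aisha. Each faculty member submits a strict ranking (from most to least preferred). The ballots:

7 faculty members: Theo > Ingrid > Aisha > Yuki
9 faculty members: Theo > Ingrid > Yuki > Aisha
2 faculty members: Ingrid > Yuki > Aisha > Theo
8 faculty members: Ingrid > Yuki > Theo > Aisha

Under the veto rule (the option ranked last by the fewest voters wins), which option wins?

Last-place votes: Theo 2, Yuki 7, Ingrid 0, Aisha 17.
Ingrid is ranked last by the fewest voters, so Ingrid wins.

Ingrid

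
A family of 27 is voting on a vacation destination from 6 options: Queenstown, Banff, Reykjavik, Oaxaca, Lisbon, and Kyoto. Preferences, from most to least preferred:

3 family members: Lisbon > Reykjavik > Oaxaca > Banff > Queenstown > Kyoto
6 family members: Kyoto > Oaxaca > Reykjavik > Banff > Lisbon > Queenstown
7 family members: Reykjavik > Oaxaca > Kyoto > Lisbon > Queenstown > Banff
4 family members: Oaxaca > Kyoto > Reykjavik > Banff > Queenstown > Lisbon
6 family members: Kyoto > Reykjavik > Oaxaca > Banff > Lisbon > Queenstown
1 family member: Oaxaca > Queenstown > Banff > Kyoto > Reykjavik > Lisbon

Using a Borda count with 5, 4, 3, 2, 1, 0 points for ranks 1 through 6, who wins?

Oaxaca

Queenstown: 3·1 + 6·0 + 7·1 + 4·1 + 6·0 + 1·4 = 18
Banff: 3·2 + 6·2 + 7·0 + 4·2 + 6·2 + 1·3 = 41
Reykjavik: 3·4 + 6·3 + 7·5 + 4·3 + 6·4 + 1·1 = 102
Oaxaca: 3·3 + 6·4 + 7·4 + 4·5 + 6·3 + 1·5 = 104
Lisbon: 3·5 + 6·1 + 7·2 + 4·0 + 6·1 + 1·0 = 41
Kyoto: 3·0 + 6·5 + 7·3 + 4·4 + 6·5 + 1·2 = 99
Oaxaca has the highest Borda score (104).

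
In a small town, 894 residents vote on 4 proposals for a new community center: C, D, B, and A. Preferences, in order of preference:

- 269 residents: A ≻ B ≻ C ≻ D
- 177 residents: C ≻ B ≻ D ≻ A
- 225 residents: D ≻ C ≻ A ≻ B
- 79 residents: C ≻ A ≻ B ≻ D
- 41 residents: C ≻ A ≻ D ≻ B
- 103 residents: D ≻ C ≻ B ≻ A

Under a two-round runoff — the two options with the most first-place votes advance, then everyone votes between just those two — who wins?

Round 1 first-place votes: C 297, D 328, B 0, A 269.
D and C advance.
Runoff: D is preferred to C by 328 voters; C by 566.
C wins the runoff.

C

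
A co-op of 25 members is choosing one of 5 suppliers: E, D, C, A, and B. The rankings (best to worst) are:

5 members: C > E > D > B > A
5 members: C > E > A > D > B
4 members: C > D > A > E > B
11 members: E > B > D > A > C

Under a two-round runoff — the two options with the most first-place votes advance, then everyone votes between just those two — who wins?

C

Round 1 first-place votes: E 11, D 0, C 14, A 0, B 0.
C and E advance.
Runoff: C is preferred to E by 14 voters; E by 11.
C wins the runoff.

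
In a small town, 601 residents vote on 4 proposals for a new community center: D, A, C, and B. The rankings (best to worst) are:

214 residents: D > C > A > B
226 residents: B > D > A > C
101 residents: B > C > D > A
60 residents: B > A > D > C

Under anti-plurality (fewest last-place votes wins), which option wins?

D

Last-place votes: D 0, A 101, C 286, B 214.
D is ranked last by the fewest voters, so D wins.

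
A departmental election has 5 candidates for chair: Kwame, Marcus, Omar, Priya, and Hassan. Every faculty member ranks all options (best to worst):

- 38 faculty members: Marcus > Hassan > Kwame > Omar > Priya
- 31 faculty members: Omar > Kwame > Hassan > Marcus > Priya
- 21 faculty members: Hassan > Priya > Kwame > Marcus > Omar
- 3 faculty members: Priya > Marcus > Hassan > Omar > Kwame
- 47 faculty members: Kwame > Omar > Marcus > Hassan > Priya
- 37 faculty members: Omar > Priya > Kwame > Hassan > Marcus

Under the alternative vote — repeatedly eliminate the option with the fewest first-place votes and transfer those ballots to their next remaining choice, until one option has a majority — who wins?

Round 1: Kwame 47, Marcus 38, Omar 68, Priya 3, Hassan 21. Eliminate Priya.
Round 2: Kwame 47, Marcus 41, Omar 68, Hassan 21. Eliminate Hassan.
Round 3: Kwame 68, Marcus 41, Omar 68. Eliminate Marcus.
Round 4: Kwame 106, Omar 71. Kwame has a majority.

Kwame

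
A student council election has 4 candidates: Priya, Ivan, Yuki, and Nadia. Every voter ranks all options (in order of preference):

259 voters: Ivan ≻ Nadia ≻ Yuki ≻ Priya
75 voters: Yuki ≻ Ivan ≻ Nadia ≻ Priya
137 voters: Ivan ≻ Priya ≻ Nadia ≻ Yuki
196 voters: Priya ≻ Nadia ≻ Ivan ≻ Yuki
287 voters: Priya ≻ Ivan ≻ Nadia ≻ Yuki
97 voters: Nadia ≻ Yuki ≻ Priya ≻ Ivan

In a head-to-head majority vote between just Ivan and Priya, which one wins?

Priya

Voters preferring Ivan to Priya: 471; preferring Priya to Ivan: 580.
Priya wins the head-to-head.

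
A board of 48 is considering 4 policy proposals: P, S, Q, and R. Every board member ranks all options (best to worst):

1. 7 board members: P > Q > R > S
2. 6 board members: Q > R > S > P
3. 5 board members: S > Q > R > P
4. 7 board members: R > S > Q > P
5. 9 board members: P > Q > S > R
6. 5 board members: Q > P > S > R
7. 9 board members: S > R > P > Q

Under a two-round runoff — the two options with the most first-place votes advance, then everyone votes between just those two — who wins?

Round 1 first-place votes: P 16, S 14, Q 11, R 7.
P and S advance.
Runoff: P is preferred to S by 21 voters; S by 27.
S wins the runoff.

S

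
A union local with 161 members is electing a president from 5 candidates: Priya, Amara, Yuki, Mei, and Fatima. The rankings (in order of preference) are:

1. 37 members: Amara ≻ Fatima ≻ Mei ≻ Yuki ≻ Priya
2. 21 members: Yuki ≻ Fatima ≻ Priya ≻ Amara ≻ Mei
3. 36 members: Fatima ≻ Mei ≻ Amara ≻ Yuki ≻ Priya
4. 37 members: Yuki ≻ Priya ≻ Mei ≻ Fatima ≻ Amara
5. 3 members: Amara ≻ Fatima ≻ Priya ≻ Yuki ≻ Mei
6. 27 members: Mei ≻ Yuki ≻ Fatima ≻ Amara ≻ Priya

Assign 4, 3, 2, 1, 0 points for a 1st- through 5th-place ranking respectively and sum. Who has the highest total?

Fatima

Priya: 37·0 + 21·2 + 36·0 + 37·3 + 3·2 + 27·0 = 159
Amara: 37·4 + 21·1 + 36·2 + 37·0 + 3·4 + 27·1 = 280
Yuki: 37·1 + 21·4 + 36·1 + 37·4 + 3·1 + 27·3 = 389
Mei: 37·2 + 21·0 + 36·3 + 37·2 + 3·0 + 27·4 = 364
Fatima: 37·3 + 21·3 + 36·4 + 37·1 + 3·3 + 27·2 = 418
Fatima has the highest Borda score (418).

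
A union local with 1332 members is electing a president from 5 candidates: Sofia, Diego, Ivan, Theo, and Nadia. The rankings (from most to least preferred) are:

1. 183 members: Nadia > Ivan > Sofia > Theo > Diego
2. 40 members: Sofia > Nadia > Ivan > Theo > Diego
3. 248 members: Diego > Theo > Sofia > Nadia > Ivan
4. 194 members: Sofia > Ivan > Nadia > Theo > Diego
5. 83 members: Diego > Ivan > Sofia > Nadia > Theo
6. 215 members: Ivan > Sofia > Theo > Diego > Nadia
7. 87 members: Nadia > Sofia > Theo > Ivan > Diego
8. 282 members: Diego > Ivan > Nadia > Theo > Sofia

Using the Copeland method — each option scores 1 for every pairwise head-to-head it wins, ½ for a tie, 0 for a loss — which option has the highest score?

Ivan

Sofia: beats Diego, Theo, and Nadia; loses to Ivan → score 3.
Diego: beats Nadia; loses to Sofia, Ivan, and Theo → score 1.
Ivan: beats Sofia, Diego, Theo, and Nadia → score 4.
Theo: beats Diego; loses to Sofia, Ivan, and Nadia → score 1.
Nadia: beats Theo; loses to Sofia, Diego, and Ivan → score 1.
Ivan has the best pairwise record.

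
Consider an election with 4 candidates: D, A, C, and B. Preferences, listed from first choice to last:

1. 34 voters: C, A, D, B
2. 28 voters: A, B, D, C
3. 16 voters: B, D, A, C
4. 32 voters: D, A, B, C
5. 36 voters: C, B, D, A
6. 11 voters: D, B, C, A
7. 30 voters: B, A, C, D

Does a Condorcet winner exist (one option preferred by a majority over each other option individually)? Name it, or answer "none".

none

Checking pairwise contests:
C beats D 100–87.
D beats A 95–92.
A beats C 106–81.
A beats B 94–93.
Every option loses at least one head-to-head, so there is no Condorcet winner.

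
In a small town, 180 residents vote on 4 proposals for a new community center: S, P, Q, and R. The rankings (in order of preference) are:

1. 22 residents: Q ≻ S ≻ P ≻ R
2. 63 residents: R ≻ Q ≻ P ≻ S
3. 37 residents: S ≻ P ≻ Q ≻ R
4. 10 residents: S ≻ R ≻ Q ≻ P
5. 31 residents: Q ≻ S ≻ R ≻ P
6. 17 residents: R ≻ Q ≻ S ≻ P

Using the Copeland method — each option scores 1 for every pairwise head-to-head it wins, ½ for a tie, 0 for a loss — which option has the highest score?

Q

S: beats P and R; loses to Q → score 2.
P: loses to S, Q, and R → score 0.
Q: beats S and P; ties R → score 2.5.
R: beats P; ties Q; loses to S → score 1.5.
Q has the best pairwise record.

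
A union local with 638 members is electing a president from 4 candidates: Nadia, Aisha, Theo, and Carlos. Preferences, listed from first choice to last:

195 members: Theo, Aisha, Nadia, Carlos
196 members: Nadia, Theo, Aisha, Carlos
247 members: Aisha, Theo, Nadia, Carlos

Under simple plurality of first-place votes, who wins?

First-place votes: Nadia 196, Aisha 247, Theo 195, Carlos 0.
Aisha has the most first-place votes.

Aisha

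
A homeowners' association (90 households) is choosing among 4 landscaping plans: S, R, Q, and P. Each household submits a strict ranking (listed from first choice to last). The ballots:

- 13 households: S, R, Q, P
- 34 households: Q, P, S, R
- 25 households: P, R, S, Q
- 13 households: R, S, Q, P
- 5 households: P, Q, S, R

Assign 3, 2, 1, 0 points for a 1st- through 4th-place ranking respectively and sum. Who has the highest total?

S: 13·3 + 34·1 + 25·1 + 13·2 + 5·1 = 129
R: 13·2 + 34·0 + 25·2 + 13·3 + 5·0 = 115
Q: 13·1 + 34·3 + 25·0 + 13·1 + 5·2 = 138
P: 13·0 + 34·2 + 25·3 + 13·0 + 5·3 = 158
P has the highest Borda score (158).

P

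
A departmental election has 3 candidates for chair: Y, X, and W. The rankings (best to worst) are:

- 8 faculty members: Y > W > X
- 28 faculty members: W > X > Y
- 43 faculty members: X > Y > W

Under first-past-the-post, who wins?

First-place votes: Y 8, X 43, W 28.
X has the most first-place votes.

X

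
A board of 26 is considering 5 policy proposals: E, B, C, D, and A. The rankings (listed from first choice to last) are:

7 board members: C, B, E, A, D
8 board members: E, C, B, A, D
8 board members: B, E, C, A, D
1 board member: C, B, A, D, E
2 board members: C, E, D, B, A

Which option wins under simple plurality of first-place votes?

C

First-place votes: E 8, B 8, C 10, D 0, A 0.
C has the most first-place votes.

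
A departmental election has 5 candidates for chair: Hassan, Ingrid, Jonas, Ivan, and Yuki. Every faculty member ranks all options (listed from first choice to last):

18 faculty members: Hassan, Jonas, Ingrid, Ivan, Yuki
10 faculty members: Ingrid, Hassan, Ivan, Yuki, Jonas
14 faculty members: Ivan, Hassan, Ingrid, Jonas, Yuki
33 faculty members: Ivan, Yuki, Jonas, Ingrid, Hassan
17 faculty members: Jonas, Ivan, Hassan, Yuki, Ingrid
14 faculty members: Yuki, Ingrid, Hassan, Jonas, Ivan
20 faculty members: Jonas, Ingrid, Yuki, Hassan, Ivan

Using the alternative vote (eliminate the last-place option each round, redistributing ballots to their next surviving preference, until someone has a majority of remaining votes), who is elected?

Ivan

Round 1: Hassan 18, Ingrid 10, Jonas 37, Ivan 47, Yuki 14. Eliminate Ingrid.
Round 2: Hassan 28, Jonas 37, Ivan 47, Yuki 14. Eliminate Yuki.
Round 3: Hassan 42, Jonas 37, Ivan 47. Eliminate Jonas.
Round 4: Hassan 62, Ivan 64. Ivan has a majority.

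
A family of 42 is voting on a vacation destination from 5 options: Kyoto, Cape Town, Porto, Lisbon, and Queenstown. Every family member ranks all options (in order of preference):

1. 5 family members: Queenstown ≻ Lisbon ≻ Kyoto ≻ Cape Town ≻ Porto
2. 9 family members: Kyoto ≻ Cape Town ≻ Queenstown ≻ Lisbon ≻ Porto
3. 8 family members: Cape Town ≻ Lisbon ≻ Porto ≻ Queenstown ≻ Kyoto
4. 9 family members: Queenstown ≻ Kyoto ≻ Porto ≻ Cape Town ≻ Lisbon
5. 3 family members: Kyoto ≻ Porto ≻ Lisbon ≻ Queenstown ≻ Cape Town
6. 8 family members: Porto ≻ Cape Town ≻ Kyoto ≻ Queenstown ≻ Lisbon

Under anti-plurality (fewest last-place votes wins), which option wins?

Last-place votes: Kyoto 8, Cape Town 3, Porto 14, Lisbon 17, Queenstown 0.
Queenstown is ranked last by the fewest voters, so Queenstown wins.

Queenstown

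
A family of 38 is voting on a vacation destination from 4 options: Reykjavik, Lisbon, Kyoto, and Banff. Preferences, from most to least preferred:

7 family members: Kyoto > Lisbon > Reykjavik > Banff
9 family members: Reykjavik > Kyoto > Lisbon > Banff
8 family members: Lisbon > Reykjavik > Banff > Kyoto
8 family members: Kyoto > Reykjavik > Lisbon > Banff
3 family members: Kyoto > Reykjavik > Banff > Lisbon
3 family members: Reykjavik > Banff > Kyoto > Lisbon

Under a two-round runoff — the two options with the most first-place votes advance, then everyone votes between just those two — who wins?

Round 1 first-place votes: Reykjavik 12, Lisbon 8, Kyoto 18, Banff 0.
Kyoto and Reykjavik advance.
Runoff: Kyoto is preferred to Reykjavik by 18 voters; Reykjavik by 20.
Reykjavik wins the runoff.

Reykjavik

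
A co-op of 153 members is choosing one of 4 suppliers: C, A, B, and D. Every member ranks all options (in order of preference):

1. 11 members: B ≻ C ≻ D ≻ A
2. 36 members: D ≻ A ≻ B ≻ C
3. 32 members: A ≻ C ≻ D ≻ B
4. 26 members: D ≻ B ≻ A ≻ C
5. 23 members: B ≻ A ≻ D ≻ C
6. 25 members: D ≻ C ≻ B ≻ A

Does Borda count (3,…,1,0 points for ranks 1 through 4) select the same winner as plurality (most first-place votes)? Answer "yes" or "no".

yes

Borda — scores: C 136, A 240, B 215, D 327. Winner: D.
Plurality — first-place votes: C 0, A 32, B 34, D 87. Winner: D.
The two methods agree.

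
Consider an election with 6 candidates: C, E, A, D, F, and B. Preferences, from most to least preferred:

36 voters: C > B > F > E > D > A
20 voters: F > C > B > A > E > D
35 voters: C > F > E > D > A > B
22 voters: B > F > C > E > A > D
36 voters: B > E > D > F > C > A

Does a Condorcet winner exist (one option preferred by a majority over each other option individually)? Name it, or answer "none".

Checking pairwise contests:
F beats C 78–71.
C beats E 113–36.
C beats A 149–0.
C beats D 113–36.
B beats F 94–55.
C beats B 91–58.
Every option loses at least one head-to-head, so there is no Condorcet winner.

none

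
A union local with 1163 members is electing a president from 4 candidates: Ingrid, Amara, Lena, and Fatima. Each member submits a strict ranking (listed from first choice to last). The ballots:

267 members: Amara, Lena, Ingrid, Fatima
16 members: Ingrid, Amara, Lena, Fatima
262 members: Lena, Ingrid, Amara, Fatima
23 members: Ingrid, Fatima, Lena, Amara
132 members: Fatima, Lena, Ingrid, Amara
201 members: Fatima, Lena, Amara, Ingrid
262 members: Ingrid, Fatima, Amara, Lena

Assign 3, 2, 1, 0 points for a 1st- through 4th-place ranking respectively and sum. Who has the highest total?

Lena

Ingrid: 267·1 + 16·3 + 262·2 + 23·3 + 132·1 + 201·0 + 262·3 = 1826
Amara: 267·3 + 16·2 + 262·1 + 23·0 + 132·0 + 201·1 + 262·1 = 1558
Lena: 267·2 + 16·1 + 262·3 + 23·1 + 132·2 + 201·2 + 262·0 = 2025
Fatima: 267·0 + 16·0 + 262·0 + 23·2 + 132·3 + 201·3 + 262·2 = 1569
Lena has the highest Borda score (2025).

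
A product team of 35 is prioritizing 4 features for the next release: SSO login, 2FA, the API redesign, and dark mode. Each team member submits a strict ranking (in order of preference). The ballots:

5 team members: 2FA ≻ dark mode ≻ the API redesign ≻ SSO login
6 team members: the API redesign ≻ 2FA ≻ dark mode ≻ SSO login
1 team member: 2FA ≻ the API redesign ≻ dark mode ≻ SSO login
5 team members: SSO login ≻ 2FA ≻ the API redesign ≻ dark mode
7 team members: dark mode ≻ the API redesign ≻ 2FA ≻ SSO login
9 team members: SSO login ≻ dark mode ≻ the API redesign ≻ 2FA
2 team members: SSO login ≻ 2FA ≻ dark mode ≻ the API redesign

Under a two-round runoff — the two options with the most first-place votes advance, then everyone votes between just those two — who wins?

dark mode

Round 1 first-place votes: SSO login 16, 2FA 6, the API redesign 6, dark mode 7.
SSO login and dark mode advance.
Runoff: SSO login is preferred to dark mode by 16 voters; dark mode by 19.
dark mode wins the runoff.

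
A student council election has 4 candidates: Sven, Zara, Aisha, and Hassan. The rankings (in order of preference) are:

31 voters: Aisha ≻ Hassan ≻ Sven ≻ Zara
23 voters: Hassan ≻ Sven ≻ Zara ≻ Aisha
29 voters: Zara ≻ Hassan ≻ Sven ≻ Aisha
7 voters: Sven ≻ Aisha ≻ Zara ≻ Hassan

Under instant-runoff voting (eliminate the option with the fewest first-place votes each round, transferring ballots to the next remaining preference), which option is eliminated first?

Sven

Round 1: Sven 7, Zara 29, Aisha 31, Hassan 23. Eliminate Sven.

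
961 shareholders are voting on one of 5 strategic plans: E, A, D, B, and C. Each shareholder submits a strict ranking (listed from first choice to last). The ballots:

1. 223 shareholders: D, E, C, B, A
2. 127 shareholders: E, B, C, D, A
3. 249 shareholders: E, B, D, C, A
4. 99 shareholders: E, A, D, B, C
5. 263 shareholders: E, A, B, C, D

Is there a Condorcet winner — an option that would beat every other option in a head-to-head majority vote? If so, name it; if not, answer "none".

E vs A: 961–0 for E.
E vs D: 738–223 for E.
E vs B: 961–0 for E.
E vs C: 961–0 for E.
E beats every other option head-to-head.

E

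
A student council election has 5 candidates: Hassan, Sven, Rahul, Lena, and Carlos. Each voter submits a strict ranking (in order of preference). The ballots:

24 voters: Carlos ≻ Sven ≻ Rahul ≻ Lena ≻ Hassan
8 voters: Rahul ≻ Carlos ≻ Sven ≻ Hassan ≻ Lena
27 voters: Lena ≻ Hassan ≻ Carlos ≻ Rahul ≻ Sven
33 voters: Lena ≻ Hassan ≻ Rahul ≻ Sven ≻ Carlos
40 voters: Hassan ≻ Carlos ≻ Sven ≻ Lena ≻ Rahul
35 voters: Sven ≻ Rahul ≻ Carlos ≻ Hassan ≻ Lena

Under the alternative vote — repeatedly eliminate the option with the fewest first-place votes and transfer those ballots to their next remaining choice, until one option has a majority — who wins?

Sven

Round 1: Hassan 40, Sven 35, Rahul 8, Lena 60, Carlos 24. Eliminate Rahul.
Round 2: Hassan 40, Sven 35, Lena 60, Carlos 32. Eliminate Carlos.
Round 3: Hassan 40, Sven 67, Lena 60. Eliminate Hassan.
Round 4: Sven 107, Lena 60. Sven has a majority.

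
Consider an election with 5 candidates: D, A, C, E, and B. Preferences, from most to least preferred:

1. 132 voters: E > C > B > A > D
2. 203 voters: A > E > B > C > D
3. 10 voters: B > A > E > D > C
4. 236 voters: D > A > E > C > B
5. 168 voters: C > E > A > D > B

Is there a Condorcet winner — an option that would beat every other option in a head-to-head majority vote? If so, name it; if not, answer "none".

A

A vs D: 513–236 for A.
A vs C: 449–300 for A.
A vs E: 449–300 for A.
A vs B: 607–142 for A.
A beats every other option head-to-head.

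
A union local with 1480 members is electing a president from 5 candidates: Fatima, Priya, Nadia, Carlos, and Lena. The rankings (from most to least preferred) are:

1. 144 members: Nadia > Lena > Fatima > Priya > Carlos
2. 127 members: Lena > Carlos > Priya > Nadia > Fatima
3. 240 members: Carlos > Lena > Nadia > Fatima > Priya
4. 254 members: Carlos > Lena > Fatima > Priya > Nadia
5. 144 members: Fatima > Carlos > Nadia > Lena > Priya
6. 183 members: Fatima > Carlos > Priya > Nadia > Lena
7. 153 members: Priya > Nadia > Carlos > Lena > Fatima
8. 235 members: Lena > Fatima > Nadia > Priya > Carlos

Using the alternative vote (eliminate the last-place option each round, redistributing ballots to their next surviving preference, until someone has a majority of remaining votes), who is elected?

Carlos

Round 1: Fatima 327, Priya 153, Nadia 144, Carlos 494, Lena 362. Eliminate Nadia.
Round 2: Fatima 327, Priya 153, Carlos 494, Lena 506. Eliminate Priya.
Round 3: Fatima 327, Carlos 647, Lena 506. Eliminate Fatima.
Round 4: Carlos 974, Lena 506. Carlos has a majority.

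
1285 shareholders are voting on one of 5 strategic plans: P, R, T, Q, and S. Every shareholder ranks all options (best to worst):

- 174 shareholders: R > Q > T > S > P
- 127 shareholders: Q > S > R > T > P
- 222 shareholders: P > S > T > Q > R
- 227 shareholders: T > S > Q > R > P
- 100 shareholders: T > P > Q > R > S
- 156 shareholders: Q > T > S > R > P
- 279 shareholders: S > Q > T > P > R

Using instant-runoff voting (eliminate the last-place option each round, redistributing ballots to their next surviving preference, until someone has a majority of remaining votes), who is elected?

S

Round 1: P 222, R 174, T 327, Q 283, S 279. Eliminate R.
Round 2: P 222, T 327, Q 457, S 279. Eliminate P.
Round 3: T 327, Q 457, S 501. Eliminate T.
Round 4: Q 557, S 728. S has a majority.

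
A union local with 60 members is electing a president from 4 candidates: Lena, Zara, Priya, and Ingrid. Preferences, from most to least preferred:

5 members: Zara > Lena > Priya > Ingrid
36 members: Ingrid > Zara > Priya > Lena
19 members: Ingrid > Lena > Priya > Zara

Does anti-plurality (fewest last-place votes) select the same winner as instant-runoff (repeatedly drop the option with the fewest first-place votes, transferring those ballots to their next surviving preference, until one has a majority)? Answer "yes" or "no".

no

Anti-plurality — last-place votes: Lena 36, Zara 19, Priya 0, Ingrid 5. Winner: Priya.
Instant-runoff — R1 Lena 0, Zara 5, Priya 0, Ingrid 55 (Ingrid winner). Winner: Ingrid.
The two methods disagree.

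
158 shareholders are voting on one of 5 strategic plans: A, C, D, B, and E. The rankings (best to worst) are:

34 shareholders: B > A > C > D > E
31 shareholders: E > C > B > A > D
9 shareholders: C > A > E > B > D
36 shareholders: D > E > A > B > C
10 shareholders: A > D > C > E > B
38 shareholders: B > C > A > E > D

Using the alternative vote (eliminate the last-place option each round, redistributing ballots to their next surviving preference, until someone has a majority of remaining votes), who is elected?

B

Round 1: A 10, C 9, D 36, B 72, E 31. Eliminate C.
Round 2: A 19, D 36, B 72, E 31. Eliminate A.
Round 3: D 46, B 72, E 40. Eliminate E.
Round 4: D 46, B 112. B has a majority.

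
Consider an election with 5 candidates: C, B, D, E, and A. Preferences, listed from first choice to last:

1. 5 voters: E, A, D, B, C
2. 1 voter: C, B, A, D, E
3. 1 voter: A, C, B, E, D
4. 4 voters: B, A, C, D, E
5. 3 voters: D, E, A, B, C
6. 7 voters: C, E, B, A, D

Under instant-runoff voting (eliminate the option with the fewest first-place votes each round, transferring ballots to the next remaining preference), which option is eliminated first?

Round 1: C 8, B 4, D 3, E 5, A 1. Eliminate A.

A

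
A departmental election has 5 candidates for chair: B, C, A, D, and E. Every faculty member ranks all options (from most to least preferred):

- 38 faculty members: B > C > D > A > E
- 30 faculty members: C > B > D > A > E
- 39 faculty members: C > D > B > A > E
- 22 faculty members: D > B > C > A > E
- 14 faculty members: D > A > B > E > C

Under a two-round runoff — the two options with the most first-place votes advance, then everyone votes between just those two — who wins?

B

Round 1 first-place votes: B 38, C 69, A 0, D 36, E 0.
C and B advance.
Runoff: C is preferred to B by 69 voters; B by 74.
B wins the runoff.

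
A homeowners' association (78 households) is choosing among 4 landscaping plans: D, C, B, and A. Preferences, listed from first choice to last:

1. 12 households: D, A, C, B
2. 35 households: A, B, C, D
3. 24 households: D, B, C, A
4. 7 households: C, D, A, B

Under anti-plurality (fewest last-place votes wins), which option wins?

Last-place votes: D 35, C 0, B 19, A 24.
C is ranked last by the fewest voters, so C wins.

C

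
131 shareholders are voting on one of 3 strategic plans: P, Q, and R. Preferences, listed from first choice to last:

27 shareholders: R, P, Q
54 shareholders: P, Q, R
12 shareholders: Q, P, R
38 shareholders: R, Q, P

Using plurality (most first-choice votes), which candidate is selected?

R

First-place votes: P 54, Q 12, R 65.
R has the most first-place votes.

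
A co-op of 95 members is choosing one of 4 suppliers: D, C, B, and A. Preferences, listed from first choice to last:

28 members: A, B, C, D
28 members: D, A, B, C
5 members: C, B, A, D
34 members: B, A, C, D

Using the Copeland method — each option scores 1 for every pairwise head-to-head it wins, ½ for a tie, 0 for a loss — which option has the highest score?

A

D: loses to C, B, and A → score 0.
C: beats D; loses to B and A → score 1.
B: beats D and C; loses to A → score 2.
A: beats D, C, and B → score 3.
A has the best pairwise record.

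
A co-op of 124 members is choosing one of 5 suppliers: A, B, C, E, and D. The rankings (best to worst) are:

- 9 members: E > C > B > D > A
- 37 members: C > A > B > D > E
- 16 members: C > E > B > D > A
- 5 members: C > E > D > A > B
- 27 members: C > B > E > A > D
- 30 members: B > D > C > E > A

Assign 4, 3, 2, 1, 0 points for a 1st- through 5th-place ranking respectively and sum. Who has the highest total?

C

A: 9·0 + 37·3 + 16·0 + 5·1 + 27·1 + 30·0 = 143
B: 9·2 + 37·2 + 16·2 + 5·0 + 27·3 + 30·4 = 325
C: 9·3 + 37·4 + 16·4 + 5·4 + 27·4 + 30·2 = 427
E: 9·4 + 37·0 + 16·3 + 5·3 + 27·2 + 30·1 = 183
D: 9·1 + 37·1 + 16·1 + 5·2 + 27·0 + 30·3 = 162
C has the highest Borda score (427).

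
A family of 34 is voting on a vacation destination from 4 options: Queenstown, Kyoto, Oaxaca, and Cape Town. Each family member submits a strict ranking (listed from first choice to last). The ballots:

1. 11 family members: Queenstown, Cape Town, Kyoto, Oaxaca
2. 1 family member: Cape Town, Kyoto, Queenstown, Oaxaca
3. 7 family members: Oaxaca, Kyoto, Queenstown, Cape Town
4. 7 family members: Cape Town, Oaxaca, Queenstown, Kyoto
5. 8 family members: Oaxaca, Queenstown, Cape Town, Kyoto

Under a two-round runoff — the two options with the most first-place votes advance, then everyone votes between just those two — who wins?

Round 1 first-place votes: Queenstown 11, Kyoto 0, Oaxaca 15, Cape Town 8.
Oaxaca and Queenstown advance.
Runoff: Oaxaca is preferred to Queenstown by 22 voters; Queenstown by 12.
Oaxaca wins the runoff.

Oaxaca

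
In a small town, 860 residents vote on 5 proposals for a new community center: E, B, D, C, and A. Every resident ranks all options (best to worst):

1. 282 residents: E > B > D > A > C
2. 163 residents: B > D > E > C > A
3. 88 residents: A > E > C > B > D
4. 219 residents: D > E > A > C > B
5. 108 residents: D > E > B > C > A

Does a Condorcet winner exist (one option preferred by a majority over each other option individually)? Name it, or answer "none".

none

Checking pairwise contests:
D beats E 490–370.
E beats B 697–163.
B beats D 533–327.
E beats C 860–0.
E beats A 772–88.
Every option loses at least one head-to-head, so there is no Condorcet winner.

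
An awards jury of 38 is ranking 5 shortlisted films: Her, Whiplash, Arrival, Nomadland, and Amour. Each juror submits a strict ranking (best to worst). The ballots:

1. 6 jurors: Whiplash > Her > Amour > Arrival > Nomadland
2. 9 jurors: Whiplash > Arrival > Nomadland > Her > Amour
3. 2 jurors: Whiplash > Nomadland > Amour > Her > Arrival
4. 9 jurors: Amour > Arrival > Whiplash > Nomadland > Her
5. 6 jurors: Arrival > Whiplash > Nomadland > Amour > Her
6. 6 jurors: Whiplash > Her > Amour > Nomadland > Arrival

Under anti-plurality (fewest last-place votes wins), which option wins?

Whiplash

Last-place votes: Her 15, Whiplash 0, Arrival 8, Nomadland 6, Amour 9.
Whiplash is ranked last by the fewest voters, so Whiplash wins.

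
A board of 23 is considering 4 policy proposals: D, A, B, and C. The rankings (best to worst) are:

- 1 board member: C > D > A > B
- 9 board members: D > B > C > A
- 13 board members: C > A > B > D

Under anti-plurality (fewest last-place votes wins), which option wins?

C

Last-place votes: D 13, A 9, B 1, C 0.
C is ranked last by the fewest voters, so C wins.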